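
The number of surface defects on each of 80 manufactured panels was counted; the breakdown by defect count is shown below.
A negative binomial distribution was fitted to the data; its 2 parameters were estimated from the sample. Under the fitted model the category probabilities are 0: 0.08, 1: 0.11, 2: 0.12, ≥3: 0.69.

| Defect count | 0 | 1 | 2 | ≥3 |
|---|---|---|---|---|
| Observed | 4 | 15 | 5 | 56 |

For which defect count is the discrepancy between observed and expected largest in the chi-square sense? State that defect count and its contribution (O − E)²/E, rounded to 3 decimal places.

Expected counts E_i = n·p_i: 80×0.08 = 6.4, 80×0.11 = 8.8, 80×0.12 = 9.6, 80×0.69 = 55.2.
χ² = (4−6.4)²/6.4 + (15−8.8)²/8.8 + (5−9.6)²/9.6 + (56−55.2)²/55.2
   = 0.9000 + 4.3682 + 2.2042 + 0.0116
The largest term is for 1: 4.368.

1, 4.368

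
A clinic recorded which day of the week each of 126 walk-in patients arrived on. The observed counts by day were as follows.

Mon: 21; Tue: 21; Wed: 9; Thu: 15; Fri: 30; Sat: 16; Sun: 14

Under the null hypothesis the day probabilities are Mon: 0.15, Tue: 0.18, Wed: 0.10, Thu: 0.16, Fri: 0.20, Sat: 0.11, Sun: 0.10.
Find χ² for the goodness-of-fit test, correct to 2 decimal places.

4.11

Expected counts E_i = n·p_i: 126×0.15 = 18.9, 126×0.18 = 22.68, 126×0.10 = 12.6, 126×0.16 = 20.16, 126×0.20 = 25.2, 126×0.11 = 13.86, 126×0.10 = 12.6.
Mon: (21 − 18.9)²/18.9 = 4.41/18.9 = 0.233
Tue: (21 − 22.68)²/22.68 = 2.8224/22.68 = 0.124
Wed: (9 − 12.6)²/12.6 = 12.96/12.6 = 1.029
Thu: (15 − 20.16)²/20.16 = 26.6256/20.16 = 1.321
Fri: (30 − 25.2)²/25.2 = 23.04/25.2 = 0.914
Sat: (16 − 13.86)²/13.86 = 4.5796/13.86 = 0.330
Sun: (14 − 12.6)²/12.6 = 1.96/12.6 = 0.156
Sum = 4.11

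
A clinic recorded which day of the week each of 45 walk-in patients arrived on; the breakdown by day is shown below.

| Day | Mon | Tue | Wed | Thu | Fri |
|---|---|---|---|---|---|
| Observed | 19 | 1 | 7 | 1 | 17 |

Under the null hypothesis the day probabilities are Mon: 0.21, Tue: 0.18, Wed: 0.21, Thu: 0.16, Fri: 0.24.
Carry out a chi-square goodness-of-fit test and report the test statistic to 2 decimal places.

25.41

Expected counts E_i = n·p_i: 45×0.21 = 9.45, 45×0.18 = 8.1, 45×0.21 = 9.45, 45×0.16 = 7.2, 45×0.24 = 10.8.
χ² = (19−9.45)²/9.45 + (1−8.1)²/8.1 + (7−9.45)²/9.45 + (1−7.2)²/7.2 + (17−10.8)²/10.8
   = 9.651 + 6.223 + 0.635 + 5.339 + 3.559
Sum = 25.41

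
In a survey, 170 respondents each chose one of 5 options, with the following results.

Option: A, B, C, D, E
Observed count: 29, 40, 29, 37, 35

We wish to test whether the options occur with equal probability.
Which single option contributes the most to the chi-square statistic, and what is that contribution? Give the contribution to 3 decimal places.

B, 1.059

Expected count for each of the 5 categories: 170/5 = 34.
A: (29 − 34)²/34 = 25/34 = 0.7353
B: (40 − 34)²/34 = 36/34 = 1.0588
C: (29 − 34)²/34 = 25/34 = 0.7353
D: (37 − 34)²/34 = 9/34 = 0.2647
E: (35 − 34)²/34 = 1/34 = 0.0294
The largest term is for B: 1.059.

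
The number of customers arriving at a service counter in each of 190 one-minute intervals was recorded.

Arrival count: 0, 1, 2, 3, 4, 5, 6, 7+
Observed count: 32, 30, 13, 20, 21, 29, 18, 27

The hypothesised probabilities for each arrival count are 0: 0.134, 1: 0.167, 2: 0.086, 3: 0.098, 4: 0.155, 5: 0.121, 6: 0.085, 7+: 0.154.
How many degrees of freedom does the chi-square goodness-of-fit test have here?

7

There are k = 8 categories and no parameters were estimated from the data, so df = 8 − 1 = 7.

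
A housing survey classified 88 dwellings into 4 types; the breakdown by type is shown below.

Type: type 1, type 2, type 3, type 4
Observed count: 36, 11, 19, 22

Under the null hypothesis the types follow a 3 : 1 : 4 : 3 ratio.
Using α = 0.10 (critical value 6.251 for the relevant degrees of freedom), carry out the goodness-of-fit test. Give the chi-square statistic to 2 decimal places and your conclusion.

Ratio total = 11. Expected counts: 88×3/11 = 24, 88×1/11 = 8, 88×4/11 = 32, 88×3/11 = 24.
cat         O        E   (O−E)²/E
type 1     36       24      6.000
type 2     11        8      1.125
type 3     19       32      5.281
type 4     22       24      0.167
Sum = 12.57
df = 3. Since 12.57 > 6.251, we reject H₀.

12.57; reject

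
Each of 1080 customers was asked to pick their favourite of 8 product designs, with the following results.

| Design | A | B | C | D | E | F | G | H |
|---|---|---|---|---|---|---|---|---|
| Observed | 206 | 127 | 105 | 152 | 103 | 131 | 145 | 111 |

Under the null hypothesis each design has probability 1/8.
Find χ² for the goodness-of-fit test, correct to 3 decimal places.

Expected count for each of the 8 categories: 1080/8 = 135.
cat         O        E   (O−E)²/E
A         206      135    37.3407
B         127      135     0.4741
C         105      135     6.6667
D         152      135     2.1407
E         103      135     7.5852
F         131      135     0.1185
G         145      135     0.7407
H         111      135     4.2667
Sum = 59.333

59.333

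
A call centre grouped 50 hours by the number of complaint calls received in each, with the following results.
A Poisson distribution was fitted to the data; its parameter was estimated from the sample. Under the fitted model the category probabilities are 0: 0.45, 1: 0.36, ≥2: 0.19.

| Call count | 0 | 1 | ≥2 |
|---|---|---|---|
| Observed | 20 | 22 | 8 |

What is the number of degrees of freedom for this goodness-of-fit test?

1

There are k = 3 categories and 1 parameter estimated from the data, so df = 3 − 1 − 1 = 1.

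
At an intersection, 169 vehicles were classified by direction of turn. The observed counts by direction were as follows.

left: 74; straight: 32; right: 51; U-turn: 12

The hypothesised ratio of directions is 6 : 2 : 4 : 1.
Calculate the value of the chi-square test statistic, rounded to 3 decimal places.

Ratio total = 13. Expected counts: 169×6/13 = 78, 169×2/13 = 26, 169×4/13 = 52, 169×1/13 = 13.
cat           O        E   (O−E)²/E
left         74       78     0.2051
straight     32       26     1.3846
right        51       52     0.0192
U-turn       12       13     0.0769
Sum = 1.686

1.686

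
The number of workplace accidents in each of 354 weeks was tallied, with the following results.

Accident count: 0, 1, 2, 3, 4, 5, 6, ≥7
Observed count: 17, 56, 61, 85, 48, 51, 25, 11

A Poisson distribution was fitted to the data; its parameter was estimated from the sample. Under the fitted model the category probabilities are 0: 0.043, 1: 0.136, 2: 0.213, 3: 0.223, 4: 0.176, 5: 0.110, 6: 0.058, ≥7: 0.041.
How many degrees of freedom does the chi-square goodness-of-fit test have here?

There are k = 8 categories and 1 parameter estimated from the data, so df = 8 − 1 − 1 = 6.

6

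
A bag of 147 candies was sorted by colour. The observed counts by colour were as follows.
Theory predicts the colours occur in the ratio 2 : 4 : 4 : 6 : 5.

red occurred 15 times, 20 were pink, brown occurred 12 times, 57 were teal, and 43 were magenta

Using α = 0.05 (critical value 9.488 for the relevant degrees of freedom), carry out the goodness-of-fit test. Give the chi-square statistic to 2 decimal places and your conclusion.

Ratio total = 21. Expected counts: 147×2/21 = 14, 147×4/21 = 28, 147×4/21 = 28, 147×6/21 = 42, 147×5/21 = 35.
cat          O        E   (O−E)²/E
red         15       14      0.071
pink        20       28      2.286
brown       12       28      9.143
teal        57       42      5.357
magenta     43       35      1.829
Sum = 18.69
df = 4. Since 18.69 > 9.488, we reject H₀.

18.69; reject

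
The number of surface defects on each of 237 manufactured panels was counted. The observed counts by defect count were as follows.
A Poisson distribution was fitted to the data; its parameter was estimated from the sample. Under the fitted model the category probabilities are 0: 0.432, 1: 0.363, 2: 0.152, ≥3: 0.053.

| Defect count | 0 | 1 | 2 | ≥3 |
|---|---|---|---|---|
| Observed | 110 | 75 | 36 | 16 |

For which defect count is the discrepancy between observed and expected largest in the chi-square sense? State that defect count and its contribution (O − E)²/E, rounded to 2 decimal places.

1, 1.41

Expected counts E_i = n·p_i: 237×0.432 = 102.384, 237×0.363 = 86.031, 237×0.152 = 36.024, 237×0.053 = 12.561.
0: (110 − 102.384)²/102.384 = 58.003456/102.384 = 0.567
1: (75 − 86.031)²/86.031 = 121.682961/86.031 = 1.414
2: (36 − 36.024)²/36.024 = 0.000576/36.024 = 0.000
≥3: (16 − 12.561)²/12.561 = 11.826721/12.561 = 0.942
The largest term is for 1: 1.41.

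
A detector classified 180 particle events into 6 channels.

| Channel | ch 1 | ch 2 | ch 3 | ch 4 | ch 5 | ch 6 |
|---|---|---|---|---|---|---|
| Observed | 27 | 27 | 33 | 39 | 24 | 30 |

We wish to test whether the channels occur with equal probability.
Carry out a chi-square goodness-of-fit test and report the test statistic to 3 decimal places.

4.800

Expected count for each of the 6 categories: 180/6 = 30.
ch 1: (27 − 30)²/30 = 9/30 = 0.3000
ch 2: (27 − 30)²/30 = 9/30 = 0.3000
ch 3: (33 − 30)²/30 = 9/30 = 0.3000
ch 4: (39 − 30)²/30 = 81/30 = 2.7000
ch 5: (24 − 30)²/30 = 36/30 = 1.2000
ch 6: (30 − 30)²/30 = 0/30 = 0.0000
Sum = 4.800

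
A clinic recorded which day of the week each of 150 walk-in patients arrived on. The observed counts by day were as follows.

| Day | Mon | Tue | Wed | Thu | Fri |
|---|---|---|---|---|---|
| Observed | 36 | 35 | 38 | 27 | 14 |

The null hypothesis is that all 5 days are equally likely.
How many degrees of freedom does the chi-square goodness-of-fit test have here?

4

There are k = 5 categories and no parameters were estimated from the data, so df = 5 − 1 = 4.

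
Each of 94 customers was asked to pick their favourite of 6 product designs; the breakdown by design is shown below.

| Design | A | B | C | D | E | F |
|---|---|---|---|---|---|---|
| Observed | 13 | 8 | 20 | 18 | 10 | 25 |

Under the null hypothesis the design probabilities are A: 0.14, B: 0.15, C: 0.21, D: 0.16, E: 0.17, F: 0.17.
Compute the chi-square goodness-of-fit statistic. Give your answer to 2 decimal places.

10.56

Expected counts E_i = n·p_i: 94×0.14 = 13.16, 94×0.15 = 14.1, 94×0.21 = 19.74, 94×0.16 = 15.04, 94×0.17 = 15.98, 94×0.17 = 15.98.
A: (13 − 13.16)²/13.16 = 0.0256/13.16 = 0.002
B: (8 − 14.1)²/14.1 = 37.21/14.1 = 2.639
C: (20 − 19.74)²/19.74 = 0.0676/19.74 = 0.003
D: (18 − 15.04)²/15.04 = 8.7616/15.04 = 0.583
E: (10 − 15.98)²/15.98 = 35.7604/15.98 = 2.238
F: (25 − 15.98)²/15.98 = 81.3604/15.98 = 5.091
Sum = 10.56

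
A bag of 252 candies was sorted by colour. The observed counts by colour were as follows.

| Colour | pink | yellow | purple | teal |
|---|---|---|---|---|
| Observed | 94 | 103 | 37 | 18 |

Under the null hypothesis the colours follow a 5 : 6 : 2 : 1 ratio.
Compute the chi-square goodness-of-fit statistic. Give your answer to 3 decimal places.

0.437

Ratio total = 14. Expected counts: 252×5/14 = 90, 252×6/14 = 108, 252×2/14 = 36, 252×1/14 = 18.
χ² = (94−90)²/90 + (103−108)²/108 + (37−36)²/36 + (18−18)²/18
   = 0.1778 + 0.2315 + 0.0278 + 0.0000
Sum = 0.437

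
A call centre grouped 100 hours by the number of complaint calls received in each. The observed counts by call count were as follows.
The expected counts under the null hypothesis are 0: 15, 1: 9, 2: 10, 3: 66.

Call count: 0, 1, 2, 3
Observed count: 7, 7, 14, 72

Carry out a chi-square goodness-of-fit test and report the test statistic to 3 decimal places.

0: (7 − 15)²/15 = 64/15 = 4.2667
1: (7 − 9)²/9 = 4/9 = 0.4444
2: (14 − 10)²/10 = 16/10 = 1.6000
3: (72 − 66)²/66 = 36/66 = 0.5455
Sum = 6.857

6.857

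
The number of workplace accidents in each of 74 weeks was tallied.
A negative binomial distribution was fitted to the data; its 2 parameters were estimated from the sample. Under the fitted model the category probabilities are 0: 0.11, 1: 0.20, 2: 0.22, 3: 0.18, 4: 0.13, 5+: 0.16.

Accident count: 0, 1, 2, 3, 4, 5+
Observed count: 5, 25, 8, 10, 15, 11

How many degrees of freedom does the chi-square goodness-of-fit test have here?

3

There are k = 6 categories and 2 parameters estimated from the data, so df = 6 − 1 − 2 = 3.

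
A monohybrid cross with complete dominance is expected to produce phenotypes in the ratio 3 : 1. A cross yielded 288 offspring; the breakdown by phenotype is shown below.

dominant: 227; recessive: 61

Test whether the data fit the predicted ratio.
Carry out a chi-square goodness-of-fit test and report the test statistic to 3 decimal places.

Ratio total = 4. Expected counts: 288×3/4 = 216, 288×1/4 = 72.
χ² = (227−216)²/216 + (61−72)²/72
   = 0.5602 + 1.6806
Sum = 2.241

2.241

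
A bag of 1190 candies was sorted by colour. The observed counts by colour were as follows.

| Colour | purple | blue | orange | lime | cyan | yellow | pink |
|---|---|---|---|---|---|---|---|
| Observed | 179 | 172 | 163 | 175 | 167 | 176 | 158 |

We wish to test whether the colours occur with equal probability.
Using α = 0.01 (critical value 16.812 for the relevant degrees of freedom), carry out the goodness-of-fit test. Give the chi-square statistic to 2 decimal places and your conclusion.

Expected count for each of the 7 categories: 1190/7 = 170.
χ² = (179−170)²/170 + (172−170)²/170 + (163−170)²/170 + (175−170)²/170 + (167−170)²/170 + (176−170)²/170 + (158−170)²/170
   = 0.476 + 0.024 + 0.288 + 0.147 + 0.053 + 0.212 + 0.847
Sum = 2.05
df = 6. Since 2.05 < 16.812, we do not reject H₀.

2.05; do not reject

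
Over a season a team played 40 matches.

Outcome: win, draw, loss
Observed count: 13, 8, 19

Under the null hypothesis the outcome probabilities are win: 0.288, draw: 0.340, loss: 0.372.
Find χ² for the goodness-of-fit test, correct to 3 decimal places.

Expected counts E_i = n·p_i: 40×0.288 = 11.52, 40×0.340 = 13.6, 40×0.372 = 14.88.
χ² = (13−11.52)²/11.52 + (8−13.6)²/13.6 + (19−14.88)²/14.88
   = 0.1901 + 2.3059 + 1.1408
Sum = 3.637

3.637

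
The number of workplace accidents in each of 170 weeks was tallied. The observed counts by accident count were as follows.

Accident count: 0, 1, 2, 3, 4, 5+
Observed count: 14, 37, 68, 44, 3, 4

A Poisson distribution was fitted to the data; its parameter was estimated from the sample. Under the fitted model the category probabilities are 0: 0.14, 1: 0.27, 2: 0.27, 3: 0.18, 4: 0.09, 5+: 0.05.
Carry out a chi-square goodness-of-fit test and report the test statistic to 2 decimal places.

Expected counts E_i = n·p_i: 170×0.14 = 23.8, 170×0.27 = 45.9, 170×0.27 = 45.9, 170×0.18 = 30.6, 170×0.09 = 15.3, 170×0.05 = 8.5.
χ² = (14−23.8)²/23.8 + (37−45.9)²/45.9 + (68−45.9)²/45.9 + (44−30.6)²/30.6 + (3−15.3)²/15.3 + (4−8.5)²/8.5
   = 4.035 + 1.726 + 10.641 + 5.868 + 9.888 + 2.382
Sum = 34.54

34.54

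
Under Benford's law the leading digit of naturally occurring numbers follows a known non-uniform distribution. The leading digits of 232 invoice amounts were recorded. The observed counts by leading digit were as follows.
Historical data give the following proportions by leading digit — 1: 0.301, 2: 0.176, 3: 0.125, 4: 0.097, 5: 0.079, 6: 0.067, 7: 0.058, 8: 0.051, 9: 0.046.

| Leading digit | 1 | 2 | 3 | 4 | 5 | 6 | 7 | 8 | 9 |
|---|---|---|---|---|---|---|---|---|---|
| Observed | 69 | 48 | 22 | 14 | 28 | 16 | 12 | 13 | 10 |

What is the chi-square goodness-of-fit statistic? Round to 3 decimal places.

Expected counts E_i = n·p_i: 232×0.301 = 69.832, 232×0.176 = 40.832, 232×0.125 = 29, 232×0.097 = 22.504, 232×0.079 = 18.328, 232×0.067 = 15.544, 232×0.058 = 13.456, 232×0.051 = 11.832, 232×0.046 = 10.672.
1: (69 − 69.832)²/69.832 = 0.692224/69.832 = 0.0099
2: (48 − 40.832)²/40.832 = 51.380224/40.832 = 1.2583
3: (22 − 29)²/29 = 49/29 = 1.6897
4: (14 − 22.504)²/22.504 = 72.318016/22.504 = 3.2136
5: (28 − 18.328)²/18.328 = 93.547584/18.328 = 5.1041
6: (16 − 15.544)²/15.544 = 0.207936/15.544 = 0.0134
7: (12 − 13.456)²/13.456 = 2.119936/13.456 = 0.1575
8: (13 − 11.832)²/11.832 = 1.364224/11.832 = 0.1153
9: (10 − 10.672)²/10.672 = 0.451584/10.672 = 0.0423
Sum = 11.604

11.604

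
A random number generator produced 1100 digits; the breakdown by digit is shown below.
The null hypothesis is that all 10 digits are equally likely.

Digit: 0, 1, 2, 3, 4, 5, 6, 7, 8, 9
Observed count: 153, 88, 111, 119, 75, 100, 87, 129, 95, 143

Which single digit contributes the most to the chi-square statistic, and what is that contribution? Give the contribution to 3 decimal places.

Under H₀ each category has probability 1/10, so each expected count is 1100/10 = 110.
cat         O        E   (O−E)²/E
0         153      110    16.8091
1          88      110     4.4000
2         111      110     0.0091
3         119      110     0.7364
4          75      110    11.1364
5         100      110     0.9091
6          87      110     4.8091
7         129      110     3.2818
8          95      110     2.0455
9         143      110     9.9000
The largest term is for 0: 16.809.

0, 16.809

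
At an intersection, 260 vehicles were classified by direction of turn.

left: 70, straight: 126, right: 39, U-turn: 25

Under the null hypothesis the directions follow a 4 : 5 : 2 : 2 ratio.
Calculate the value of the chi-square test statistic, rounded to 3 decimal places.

13.660

Ratio total = 13. Expected counts: 260×4/13 = 80, 260×5/13 = 100, 260×2/13 = 40, 260×2/13 = 40.
left: (70 − 80)²/80 = 100/80 = 1.2500
straight: (126 − 100)²/100 = 676/100 = 6.7600
right: (39 − 40)²/40 = 1/40 = 0.0250
U-turn: (25 − 40)²/40 = 225/40 = 5.6250
Sum = 13.660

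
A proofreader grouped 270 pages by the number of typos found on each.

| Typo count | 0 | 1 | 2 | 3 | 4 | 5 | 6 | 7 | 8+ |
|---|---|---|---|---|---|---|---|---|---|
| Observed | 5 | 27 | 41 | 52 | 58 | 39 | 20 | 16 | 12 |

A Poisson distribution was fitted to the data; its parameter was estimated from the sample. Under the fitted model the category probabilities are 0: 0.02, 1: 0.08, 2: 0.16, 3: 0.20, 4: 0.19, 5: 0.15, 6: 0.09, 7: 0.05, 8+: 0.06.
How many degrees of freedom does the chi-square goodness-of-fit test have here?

There are k = 9 categories and 1 parameter estimated from the data, so df = 9 − 1 − 1 = 7.

7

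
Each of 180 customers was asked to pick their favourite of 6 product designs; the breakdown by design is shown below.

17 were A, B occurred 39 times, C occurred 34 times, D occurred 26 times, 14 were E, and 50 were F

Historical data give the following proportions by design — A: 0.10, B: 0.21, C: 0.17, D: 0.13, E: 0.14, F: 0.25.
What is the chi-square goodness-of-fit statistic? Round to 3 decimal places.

6.294

Expected counts E_i = n·p_i: 180×0.10 = 18, 180×0.21 = 37.8, 180×0.17 = 30.6, 180×0.13 = 23.4, 180×0.14 = 25.2, 180×0.25 = 45.
χ² = (17−18)²/18 + (39−37.8)²/37.8 + (34−30.6)²/30.6 + (26−23.4)²/23.4 + (14−25.2)²/25.2 + (50−45)²/45
   = 0.0556 + 0.0381 + 0.3778 + 0.2889 + 4.9778 + 0.5556
Sum = 6.294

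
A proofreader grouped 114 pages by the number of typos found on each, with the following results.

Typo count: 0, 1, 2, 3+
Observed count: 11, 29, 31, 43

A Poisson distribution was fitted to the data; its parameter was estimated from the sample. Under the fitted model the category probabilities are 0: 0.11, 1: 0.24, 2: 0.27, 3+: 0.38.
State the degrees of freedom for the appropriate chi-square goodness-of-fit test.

2

There are k = 4 categories and 1 parameter estimated from the data, so df = 4 − 1 − 1 = 2.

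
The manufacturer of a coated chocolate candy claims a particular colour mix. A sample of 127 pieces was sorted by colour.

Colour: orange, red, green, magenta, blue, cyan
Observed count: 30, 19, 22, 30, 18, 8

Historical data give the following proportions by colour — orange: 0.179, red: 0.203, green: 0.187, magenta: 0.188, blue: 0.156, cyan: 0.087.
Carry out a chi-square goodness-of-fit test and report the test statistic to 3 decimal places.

Expected counts E_i = n·p_i: 127×0.179 = 22.733, 127×0.203 = 25.781, 127×0.187 = 23.749, 127×0.188 = 23.876, 127×0.156 = 19.812, 127×0.087 = 11.049.
χ² = (30−22.733)²/22.733 + (19−25.781)²/25.781 + (22−23.749)²/23.749 + (30−23.876)²/23.876 + (18−19.812)²/19.812 + (8−11.049)²/11.049
   = 2.3230 + 1.7836 + 0.1288 + 1.5708 + 0.1657 + 0.8414
Sum = 6.813

6.813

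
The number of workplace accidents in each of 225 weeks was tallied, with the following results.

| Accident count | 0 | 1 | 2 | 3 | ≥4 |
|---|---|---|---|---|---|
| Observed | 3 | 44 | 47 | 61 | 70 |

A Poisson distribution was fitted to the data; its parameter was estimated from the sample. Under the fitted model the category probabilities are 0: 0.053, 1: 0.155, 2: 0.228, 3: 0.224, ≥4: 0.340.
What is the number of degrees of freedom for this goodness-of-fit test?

3

There are k = 5 categories and 1 parameter estimated from the data, so df = 5 − 1 − 1 = 3.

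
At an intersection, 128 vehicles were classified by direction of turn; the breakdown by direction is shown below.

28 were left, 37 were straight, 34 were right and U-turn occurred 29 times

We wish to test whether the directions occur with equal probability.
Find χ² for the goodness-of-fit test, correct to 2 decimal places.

Under H₀ each category has probability 1/4, so each expected count is 128/4 = 32.
χ² = (28−32)²/32 + (37−32)²/32 + (34−32)²/32 + (29−32)²/32
   = 0.500 + 0.781 + 0.125 + 0.281
Sum = 1.69

1.69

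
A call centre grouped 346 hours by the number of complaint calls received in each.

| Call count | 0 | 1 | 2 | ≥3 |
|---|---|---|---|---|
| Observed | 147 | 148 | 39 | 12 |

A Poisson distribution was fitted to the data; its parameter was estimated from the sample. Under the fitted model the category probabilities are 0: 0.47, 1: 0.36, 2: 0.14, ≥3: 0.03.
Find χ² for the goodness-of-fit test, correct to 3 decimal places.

Expected counts E_i = n·p_i: 346×0.47 = 162.62, 346×0.36 = 124.56, 346×0.14 = 48.44, 346×0.03 = 10.38.
χ² = (147−162.62)²/162.62 + (148−124.56)²/124.56 + (39−48.44)²/48.44 + (12−10.38)²/10.38
   = 1.5003 + 4.4110 + 1.8397 + 0.2528
Sum = 8.004

8.004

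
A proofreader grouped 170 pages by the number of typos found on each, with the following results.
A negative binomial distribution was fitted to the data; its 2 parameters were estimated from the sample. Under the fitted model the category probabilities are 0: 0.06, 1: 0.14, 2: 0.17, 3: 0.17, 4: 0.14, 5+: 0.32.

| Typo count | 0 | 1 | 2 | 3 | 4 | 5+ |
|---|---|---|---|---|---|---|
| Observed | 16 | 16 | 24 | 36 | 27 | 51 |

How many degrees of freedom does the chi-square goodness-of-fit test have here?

There are k = 6 categories and 2 parameters estimated from the data, so df = 6 − 1 − 2 = 3.

3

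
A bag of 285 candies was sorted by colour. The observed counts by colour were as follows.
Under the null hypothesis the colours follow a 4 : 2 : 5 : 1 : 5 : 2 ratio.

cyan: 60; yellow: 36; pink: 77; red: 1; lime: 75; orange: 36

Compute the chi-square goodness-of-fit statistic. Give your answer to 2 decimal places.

Ratio total = 19. Expected counts: 285×4/19 = 60, 285×2/19 = 30, 285×5/19 = 75, 285×1/19 = 15, 285×5/19 = 75, 285×2/19 = 30.
cat         O        E   (O−E)²/E
cyan       60       60      0.000
yellow     36       30      1.200
pink       77       75      0.053
red         1       15     13.067
lime       75       75      0.000
orange     36       30      1.200
Sum = 15.52

15.52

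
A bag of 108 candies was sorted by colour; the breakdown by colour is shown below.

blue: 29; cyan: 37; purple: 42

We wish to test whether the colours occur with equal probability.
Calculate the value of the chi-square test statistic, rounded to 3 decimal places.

2.389

Expected count for each of the 3 categories: 108/3 = 36.
blue: (29 − 36)²/36 = 49/36 = 1.3611
cyan: (37 − 36)²/36 = 1/36 = 0.0278
purple: (42 − 36)²/36 = 36/36 = 1.0000
Sum = 2.389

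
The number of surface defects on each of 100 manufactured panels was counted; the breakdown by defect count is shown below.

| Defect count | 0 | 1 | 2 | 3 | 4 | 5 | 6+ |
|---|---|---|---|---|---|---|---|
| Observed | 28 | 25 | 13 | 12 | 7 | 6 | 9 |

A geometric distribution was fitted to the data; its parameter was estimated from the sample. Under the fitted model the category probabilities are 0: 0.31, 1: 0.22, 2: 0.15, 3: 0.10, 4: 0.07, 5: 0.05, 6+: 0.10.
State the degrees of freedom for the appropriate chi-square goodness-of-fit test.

5

There are k = 7 categories and 1 parameter estimated from the data, so df = 7 − 1 − 1 = 5.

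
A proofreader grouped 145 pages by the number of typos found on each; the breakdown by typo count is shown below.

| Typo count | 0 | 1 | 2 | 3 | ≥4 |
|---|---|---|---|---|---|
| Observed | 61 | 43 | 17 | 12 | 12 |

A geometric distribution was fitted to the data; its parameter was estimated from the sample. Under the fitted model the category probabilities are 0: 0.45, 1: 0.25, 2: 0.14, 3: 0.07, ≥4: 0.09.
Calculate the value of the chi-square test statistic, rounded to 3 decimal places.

2.492

Expected counts E_i = n·p_i: 145×0.45 = 65.25, 145×0.25 = 36.25, 145×0.14 = 20.3, 145×0.07 = 10.15, 145×0.09 = 13.05.
0: (61 − 65.25)²/65.25 = 18.0625/65.25 = 0.2768
1: (43 − 36.25)²/36.25 = 45.5625/36.25 = 1.2569
2: (17 − 20.3)²/20.3 = 10.89/20.3 = 0.5365
3: (12 − 10.15)²/10.15 = 3.4225/10.15 = 0.3372
≥4: (12 − 13.05)²/13.05 = 1.1025/13.05 = 0.0845
Sum = 2.492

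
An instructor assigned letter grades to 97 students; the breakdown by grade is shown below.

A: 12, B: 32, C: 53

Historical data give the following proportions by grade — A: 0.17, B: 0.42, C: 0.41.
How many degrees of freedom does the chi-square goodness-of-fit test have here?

2

There are k = 3 categories and no parameters were estimated from the data, so df = 3 − 1 = 2.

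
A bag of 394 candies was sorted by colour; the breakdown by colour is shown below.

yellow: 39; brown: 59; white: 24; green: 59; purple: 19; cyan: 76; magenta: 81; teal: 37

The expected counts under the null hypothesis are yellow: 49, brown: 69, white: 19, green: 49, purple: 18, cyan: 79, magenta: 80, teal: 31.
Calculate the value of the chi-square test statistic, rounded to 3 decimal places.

cat          O        E   (O−E)²/E
yellow      39       49     2.0408
brown       59       69     1.4493
white       24       19     1.3158
green       59       49     2.0408
purple      19       18     0.0556
cyan        76       79     0.1139
magenta     81       80     0.0125
teal        37       31     1.1613
Sum = 8.190

8.190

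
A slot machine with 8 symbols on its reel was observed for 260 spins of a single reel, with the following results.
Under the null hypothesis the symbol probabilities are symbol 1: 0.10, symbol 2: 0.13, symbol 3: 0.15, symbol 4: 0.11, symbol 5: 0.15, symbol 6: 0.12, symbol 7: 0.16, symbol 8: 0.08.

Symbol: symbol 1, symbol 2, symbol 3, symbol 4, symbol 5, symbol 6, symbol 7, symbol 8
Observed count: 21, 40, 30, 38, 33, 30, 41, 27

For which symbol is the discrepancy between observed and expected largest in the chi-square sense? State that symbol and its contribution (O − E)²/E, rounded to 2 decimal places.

Expected counts E_i = n·p_i: 260×0.10 = 26, 260×0.13 = 33.8, 260×0.15 = 39, 260×0.11 = 28.6, 260×0.15 = 39, 260×0.12 = 31.2, 260×0.16 = 41.6, 260×0.08 = 20.8.
symbol 1: (21 − 26)²/26 = 25/26 = 0.962
symbol 2: (40 − 33.8)²/33.8 = 38.44/33.8 = 1.137
symbol 3: (30 − 39)²/39 = 81/39 = 2.077
symbol 4: (38 − 28.6)²/28.6 = 88.36/28.6 = 3.090
symbol 5: (33 − 39)²/39 = 36/39 = 0.923
symbol 6: (30 − 31.2)²/31.2 = 1.44/31.2 = 0.046
symbol 7: (41 − 41.6)²/41.6 = 0.36/41.6 = 0.009
symbol 8: (27 − 20.8)²/20.8 = 38.44/20.8 = 1.848
The largest term is for symbol 4: 3.09.

symbol 4, 3.09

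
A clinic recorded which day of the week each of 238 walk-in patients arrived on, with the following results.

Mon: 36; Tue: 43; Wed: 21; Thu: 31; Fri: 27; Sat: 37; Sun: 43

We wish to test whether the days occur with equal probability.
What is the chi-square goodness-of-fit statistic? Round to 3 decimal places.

Expected count for each of the 7 categories: 238/7 = 34.
cat         O        E   (O−E)²/E
Mon        36       34     0.1176
Tue        43       34     2.3824
Wed        21       34     4.9706
Thu        31       34     0.2647
Fri        27       34     1.4412
Sat        37       34     0.2647
Sun        43       34     2.3824
Sum = 11.824

11.824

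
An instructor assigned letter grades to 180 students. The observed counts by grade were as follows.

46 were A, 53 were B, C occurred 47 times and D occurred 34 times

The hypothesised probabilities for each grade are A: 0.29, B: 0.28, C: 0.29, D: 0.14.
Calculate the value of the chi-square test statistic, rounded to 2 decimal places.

Expected counts E_i = n·p_i: 180×0.29 = 52.2, 180×0.28 = 50.4, 180×0.29 = 52.2, 180×0.14 = 25.2.
χ² = (46−52.2)²/52.2 + (53−50.4)²/50.4 + (47−52.2)²/52.2 + (34−25.2)²/25.2
   = 0.736 + 0.134 + 0.518 + 3.073
Sum = 4.46

4.46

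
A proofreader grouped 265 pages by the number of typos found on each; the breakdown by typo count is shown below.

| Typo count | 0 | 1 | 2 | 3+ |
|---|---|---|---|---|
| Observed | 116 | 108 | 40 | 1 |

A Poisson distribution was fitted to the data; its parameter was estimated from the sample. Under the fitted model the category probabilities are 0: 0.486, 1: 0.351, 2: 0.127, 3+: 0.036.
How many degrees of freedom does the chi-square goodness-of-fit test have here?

There are k = 4 categories and 1 parameter estimated from the data, so df = 4 − 1 − 1 = 2.

2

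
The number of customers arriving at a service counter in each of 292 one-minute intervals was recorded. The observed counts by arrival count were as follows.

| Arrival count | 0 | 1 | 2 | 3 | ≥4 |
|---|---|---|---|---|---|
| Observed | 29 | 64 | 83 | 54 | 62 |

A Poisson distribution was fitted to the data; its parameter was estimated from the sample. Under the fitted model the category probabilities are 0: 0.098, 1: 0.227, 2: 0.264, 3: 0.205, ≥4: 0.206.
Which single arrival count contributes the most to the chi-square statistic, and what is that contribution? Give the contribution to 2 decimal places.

Expected counts E_i = n·p_i: 292×0.098 = 28.616, 292×0.227 = 66.284, 292×0.264 = 77.088, 292×0.205 = 59.86, 292×0.206 = 60.152.
0: (29 − 28.616)²/28.616 = 0.147456/28.616 = 0.005
1: (64 − 66.284)²/66.284 = 5.216656/66.284 = 0.079
2: (83 − 77.088)²/77.088 = 34.951744/77.088 = 0.453
3: (54 − 59.86)²/59.86 = 34.3396/59.86 = 0.574
≥4: (62 − 60.152)²/60.152 = 3.415104/60.152 = 0.057
The largest term is for 3: 0.57.

3, 0.57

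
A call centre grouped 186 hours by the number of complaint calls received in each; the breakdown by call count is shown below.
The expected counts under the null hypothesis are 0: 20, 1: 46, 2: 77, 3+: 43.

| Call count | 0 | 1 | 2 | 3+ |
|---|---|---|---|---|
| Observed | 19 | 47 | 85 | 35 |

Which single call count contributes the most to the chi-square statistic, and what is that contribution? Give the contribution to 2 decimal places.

0: (19 − 20)²/20 = 1/20 = 0.050
1: (47 − 46)²/46 = 1/46 = 0.022
2: (85 − 77)²/77 = 64/77 = 0.831
3+: (35 − 43)²/43 = 64/43 = 1.488
The largest term is for 3+: 1.49.

3+, 1.49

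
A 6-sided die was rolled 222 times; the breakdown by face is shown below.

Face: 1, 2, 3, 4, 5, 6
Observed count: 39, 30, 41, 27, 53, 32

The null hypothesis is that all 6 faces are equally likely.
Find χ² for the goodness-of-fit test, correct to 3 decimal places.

Under H₀ each category has probability 1/6, so each expected count is 222/6 = 37.
χ² = (39−37)²/37 + (30−37)²/37 + (41−37)²/37 + (27−37)²/37 + (53−37)²/37 + (32−37)²/37
   = 0.1081 + 1.3243 + 0.4324 + 2.7027 + 6.9189 + 0.6757
Sum = 12.162

12.162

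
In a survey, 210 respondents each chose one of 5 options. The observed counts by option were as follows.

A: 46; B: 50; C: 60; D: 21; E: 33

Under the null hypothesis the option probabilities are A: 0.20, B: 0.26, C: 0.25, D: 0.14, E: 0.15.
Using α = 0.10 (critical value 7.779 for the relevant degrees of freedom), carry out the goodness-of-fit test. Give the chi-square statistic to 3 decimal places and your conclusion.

4.311; do not reject

Expected counts E_i = n·p_i: 210×0.20 = 42, 210×0.26 = 54.6, 210×0.25 = 52.5, 210×0.14 = 29.4, 210×0.15 = 31.5.
χ² = (46−42)²/42 + (50−54.6)²/54.6 + (60−52.5)²/52.5 + (21−29.4)²/29.4 + (33−31.5)²/31.5
   = 0.3810 + 0.3875 + 1.0714 + 2.4000 + 0.0714
Sum = 4.311
df = 4. Since 4.311 < 7.779, we do not reject H₀.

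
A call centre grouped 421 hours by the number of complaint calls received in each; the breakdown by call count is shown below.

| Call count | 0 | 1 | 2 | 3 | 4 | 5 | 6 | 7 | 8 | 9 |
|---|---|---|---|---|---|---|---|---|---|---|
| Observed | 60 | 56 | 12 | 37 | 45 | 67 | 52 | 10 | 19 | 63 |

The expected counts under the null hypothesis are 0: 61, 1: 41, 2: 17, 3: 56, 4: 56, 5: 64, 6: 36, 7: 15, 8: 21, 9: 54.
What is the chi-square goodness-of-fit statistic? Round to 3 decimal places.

χ² = (60−61)²/61 + (56−41)²/41 + (12−17)²/17 + (37−56)²/56 + (45−56)²/56 + (67−64)²/64 + (52−36)²/36 + (10−15)²/15 + (19−21)²/21 + (63−54)²/54
   = 0.0164 + 5.4878 + 1.4706 + 6.4464 + 2.1607 + 0.1406 + 7.1111 + 1.6667 + 0.1905 + 1.5000
Sum = 26.191

26.191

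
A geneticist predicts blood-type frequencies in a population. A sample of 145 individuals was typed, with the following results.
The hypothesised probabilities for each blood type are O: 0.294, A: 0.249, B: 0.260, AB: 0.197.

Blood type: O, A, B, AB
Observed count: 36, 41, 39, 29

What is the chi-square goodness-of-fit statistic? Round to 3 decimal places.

Expected counts E_i = n·p_i: 145×0.294 = 42.63, 145×0.249 = 36.105, 145×0.260 = 37.7, 145×0.197 = 28.565.
O: (36 − 42.63)²/42.63 = 43.9569/42.63 = 1.0311
A: (41 − 36.105)²/36.105 = 23.961025/36.105 = 0.6636
B: (39 − 37.7)²/37.7 = 1.69/37.7 = 0.0448
AB: (29 − 28.565)²/28.565 = 0.189225/28.565 = 0.0066
Sum = 1.746

1.746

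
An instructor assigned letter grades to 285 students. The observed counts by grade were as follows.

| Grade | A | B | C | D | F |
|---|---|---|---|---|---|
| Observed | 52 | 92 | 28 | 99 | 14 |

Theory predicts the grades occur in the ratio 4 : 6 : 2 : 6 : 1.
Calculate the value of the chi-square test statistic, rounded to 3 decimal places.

2.211

Ratio total = 19. Expected counts: 285×4/19 = 60, 285×6/19 = 90, 285×2/19 = 30, 285×6/19 = 90, 285×1/19 = 15.
χ² = (52−60)²/60 + (92−90)²/90 + (28−30)²/30 + (99−90)²/90 + (14−15)²/15
   = 1.0667 + 0.0444 + 0.1333 + 0.9000 + 0.0667
Sum = 2.211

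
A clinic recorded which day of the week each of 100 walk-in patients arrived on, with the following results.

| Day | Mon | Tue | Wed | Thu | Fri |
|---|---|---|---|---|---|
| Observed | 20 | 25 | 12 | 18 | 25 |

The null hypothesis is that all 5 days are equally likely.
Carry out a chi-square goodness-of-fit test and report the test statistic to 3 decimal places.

Expected count for each of the 5 categories: 100/5 = 20.
χ² = (20−20)²/20 + (25−20)²/20 + (12−20)²/20 + (18−20)²/20 + (25−20)²/20
   = 0.0000 + 1.2500 + 3.2000 + 0.2000 + 1.2500
Sum = 5.900

5.900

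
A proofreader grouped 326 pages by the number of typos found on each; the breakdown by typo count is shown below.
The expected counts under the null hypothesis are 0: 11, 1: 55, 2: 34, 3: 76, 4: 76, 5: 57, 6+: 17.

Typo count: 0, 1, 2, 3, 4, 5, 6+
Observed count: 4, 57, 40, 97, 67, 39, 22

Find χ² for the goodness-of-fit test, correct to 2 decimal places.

19.61

0: (4 − 11)²/11 = 49/11 = 4.455
1: (57 − 55)²/55 = 4/55 = 0.073
2: (40 − 34)²/34 = 36/34 = 1.059
3: (97 − 76)²/76 = 441/76 = 5.803
4: (67 − 76)²/76 = 81/76 = 1.066
5: (39 − 57)²/57 = 324/57 = 5.684
6+: (22 − 17)²/17 = 25/17 = 1.471
Sum = 19.61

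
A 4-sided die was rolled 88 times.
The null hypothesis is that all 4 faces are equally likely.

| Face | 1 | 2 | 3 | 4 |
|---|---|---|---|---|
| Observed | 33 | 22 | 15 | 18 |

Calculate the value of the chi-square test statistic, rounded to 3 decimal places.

8.455

Expected count for each of the 4 categories: 88/4 = 22.
χ² = (33−22)²/22 + (22−22)²/22 + (15−22)²/22 + (18−22)²/22
   = 5.5000 + 0.0000 + 2.2273 + 0.7273
Sum = 8.455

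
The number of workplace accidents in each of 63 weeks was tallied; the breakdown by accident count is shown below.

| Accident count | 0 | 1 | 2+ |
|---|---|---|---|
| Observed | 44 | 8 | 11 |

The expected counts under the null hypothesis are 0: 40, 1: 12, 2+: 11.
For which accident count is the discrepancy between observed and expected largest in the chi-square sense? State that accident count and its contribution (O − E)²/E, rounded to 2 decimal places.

1, 1.33

χ² = (44−40)²/40 + (8−12)²/12 + (11−11)²/11
   = 0.400 + 1.333 + 0.000
The largest term is for 1: 1.33.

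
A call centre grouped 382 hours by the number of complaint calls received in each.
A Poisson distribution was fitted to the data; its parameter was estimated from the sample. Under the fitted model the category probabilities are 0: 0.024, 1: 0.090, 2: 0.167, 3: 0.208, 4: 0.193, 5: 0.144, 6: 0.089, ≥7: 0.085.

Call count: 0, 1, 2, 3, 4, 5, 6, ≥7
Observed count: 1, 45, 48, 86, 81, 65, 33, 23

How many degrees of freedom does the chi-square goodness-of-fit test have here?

There are k = 8 categories and 1 parameter estimated from the data, so df = 8 − 1 − 1 = 6.

6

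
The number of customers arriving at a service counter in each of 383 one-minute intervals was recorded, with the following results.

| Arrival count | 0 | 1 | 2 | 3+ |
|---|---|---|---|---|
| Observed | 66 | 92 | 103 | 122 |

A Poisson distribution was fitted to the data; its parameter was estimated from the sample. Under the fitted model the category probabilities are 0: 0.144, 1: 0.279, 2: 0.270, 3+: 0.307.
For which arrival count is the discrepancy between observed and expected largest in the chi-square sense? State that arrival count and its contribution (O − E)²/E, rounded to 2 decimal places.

Expected counts E_i = n·p_i: 383×0.144 = 55.152, 383×0.279 = 106.857, 383×0.270 = 103.41, 383×0.307 = 117.581.
χ² = (66−55.152)²/55.152 + (92−106.857)²/106.857 + (103−103.41)²/103.41 + (122−117.581)²/117.581
   = 2.134 + 2.066 + 0.002 + 0.166
The largest term is for 0: 2.13.

0, 2.13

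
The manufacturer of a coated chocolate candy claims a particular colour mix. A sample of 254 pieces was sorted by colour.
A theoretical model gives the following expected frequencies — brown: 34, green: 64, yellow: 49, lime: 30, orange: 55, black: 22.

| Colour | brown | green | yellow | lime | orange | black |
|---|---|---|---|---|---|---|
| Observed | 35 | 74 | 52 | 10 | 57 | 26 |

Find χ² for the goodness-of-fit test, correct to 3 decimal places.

15.909

cat         O        E   (O−E)²/E
brown      35       34     0.0294
green      74       64     1.5625
yellow     52       49     0.1837
lime       10       30    13.3333
orange     57       55     0.0727
black      26       22     0.7273
Sum = 15.909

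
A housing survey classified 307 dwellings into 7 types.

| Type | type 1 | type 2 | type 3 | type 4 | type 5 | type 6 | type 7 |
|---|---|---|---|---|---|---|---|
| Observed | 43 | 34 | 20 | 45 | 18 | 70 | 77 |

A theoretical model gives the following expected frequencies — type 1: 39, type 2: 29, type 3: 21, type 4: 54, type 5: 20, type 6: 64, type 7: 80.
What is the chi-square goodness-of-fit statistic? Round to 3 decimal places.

3.695

χ² = (43−39)²/39 + (34−29)²/29 + (20−21)²/21 + (45−54)²/54 + (18−20)²/20 + (70−64)²/64 + (77−80)²/80
   = 0.4103 + 0.8621 + 0.0476 + 1.5000 + 0.2000 + 0.5625 + 0.1125
Sum = 3.695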